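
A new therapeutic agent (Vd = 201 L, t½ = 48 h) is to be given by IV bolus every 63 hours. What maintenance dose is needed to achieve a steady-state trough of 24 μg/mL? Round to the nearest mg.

7157 mg

τ/t½ = 63/48 ≈ 1.3125, so f = (1/2)^(63/48) ≈ 0.402623.
Cmin,ss = (D/Vd)·f/(1−f), so D = Cmin,ss·Vd·(1−f)/f.
D = 24 × 201 × (1−f)/f ≈ 24 × 201 × 1.48371 ≈ 7157.42 mg.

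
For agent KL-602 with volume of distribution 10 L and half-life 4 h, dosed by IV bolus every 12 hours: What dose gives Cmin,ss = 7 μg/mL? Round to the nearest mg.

τ/t½ = 12/4 ≈ 3, so f = (1/2)^(12/4) ≈ 0.125000.
Cmin,ss = (D/Vd)·f/(1−f), so D = Cmin,ss·Vd·(1−f)/f.
D = 7 × 10 × (1−f)/f ≈ 7 × 10 × 7.00000 ≈ 490.00 mg.

490 mg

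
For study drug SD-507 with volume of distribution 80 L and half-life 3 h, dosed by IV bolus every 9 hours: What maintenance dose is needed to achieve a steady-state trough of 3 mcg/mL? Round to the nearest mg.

τ/t½ = 9/3 ≈ 3, so f = (1/2)^(9/3) ≈ 0.125000.
Cmin,ss = (D/Vd)·f/(1−f), so D = Cmin,ss·Vd·(1−f)/f.
D = 3 × 80 × (1−f)/f ≈ 3 × 80 × 7.00000 ≈ 1680.00 mg.

1680 mg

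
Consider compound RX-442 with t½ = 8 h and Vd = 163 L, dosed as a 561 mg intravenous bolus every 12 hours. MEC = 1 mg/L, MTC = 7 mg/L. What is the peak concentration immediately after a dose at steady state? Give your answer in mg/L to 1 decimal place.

5.3 mg/L

Over one 12-h interval, 12/8 ≈ 1.5 half-lives elapse, leaving f ≈ 0.3536 of each dose.
Accumulation ratio R = 1/(1 − f) ≈ 1/0.6464 ≈ 1.5470.
Each bolus raises the concentration by D/Vd = 561/163 ≈ 3.442 mg/L.
Steady-state peak Cmax,ss = C₀·R ≈ 3.442 × 1.5470 ≈ 5.325 mg/L.
Peak 5.3 mg/L vs MTC 7 mg/L: below toxic threshold.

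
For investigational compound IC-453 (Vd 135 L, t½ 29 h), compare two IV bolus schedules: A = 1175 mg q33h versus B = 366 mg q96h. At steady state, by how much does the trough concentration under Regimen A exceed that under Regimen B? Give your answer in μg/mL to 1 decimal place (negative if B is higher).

6.9 μg/mL

Regimen A: f = (1/2)^(33/29) ≈ 0.4544; Cmin,ss = (1175/135)·f/(1−f) ≈ 7.249 μg/mL.
Regimen B: f = (1/2)^(96/29) ≈ 0.1008; Cmin,ss = (366/135)·f/(1−f) ≈ 0.304 μg/mL.
Difference ≈ 7.249 − 0.304 ≈ 6.945 μg/mL.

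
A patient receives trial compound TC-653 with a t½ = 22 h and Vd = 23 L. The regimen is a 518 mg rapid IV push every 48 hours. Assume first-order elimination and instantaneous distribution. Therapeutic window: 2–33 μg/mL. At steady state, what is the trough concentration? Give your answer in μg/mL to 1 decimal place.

τ/t½ = 48/22 ≈ 2.1818, so fraction remaining f = (1/2)^(48/22) ≈ 0.2204.
Each bolus raises the concentration by D/Vd = 518/23 ≈ 22.522 μg/mL.
Steady-state trough Cmin,ss = C₀·f/(1−f) ≈ 22.522 × 0.2204/0.7796 ≈ 6.367 μg/mL.
Trough 6.4 μg/mL vs MEC 2 μg/mL: adequate.

6.4 μg/mL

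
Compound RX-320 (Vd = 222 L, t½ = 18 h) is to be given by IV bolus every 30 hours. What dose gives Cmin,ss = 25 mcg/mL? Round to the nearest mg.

12070 mg

τ/t½ = 30/18 ≈ 1.6667, so f = (1/2)^(30/18) ≈ 0.314980.
Cmin,ss = (D/Vd)·f/(1−f), so D = Cmin,ss·Vd·(1−f)/f.
D = 25 × 222 × (1−f)/f ≈ 25 × 222 × 2.17480 ≈ 12070.14 mg.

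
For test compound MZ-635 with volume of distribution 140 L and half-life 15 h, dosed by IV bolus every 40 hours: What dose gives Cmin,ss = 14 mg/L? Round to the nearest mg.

10485 mg

τ/t½ = 40/15 ≈ 2.6667, so f = (1/2)^(40/15) ≈ 0.157490.
Cmin,ss = (D/Vd)·f/(1−f), so D = Cmin,ss·Vd·(1−f)/f.
D = 14 × 140 × (1−f)/f ≈ 14 × 140 × 5.34961 ≈ 10485.24 mg.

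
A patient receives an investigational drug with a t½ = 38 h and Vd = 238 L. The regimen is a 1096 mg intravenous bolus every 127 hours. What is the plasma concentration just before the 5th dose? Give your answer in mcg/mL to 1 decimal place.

f = (1/2)^(τ/t½) = (1/2)^(127/38) ≈ 0.0986.
C₀ = D/Vd = 1096/238 ≈ 4.605 mcg/mL.
Before the 5th dose, 4 doses have been given. Superposition: Cmin = C₀·(f + f² + … + f^4).
≈ 4.605 × (0.0986 + 0.0097 + 0.0010 + 0.0001) ≈ 4.605 × 0.1094 ≈ 0.504 mcg/mL.

0.5 mcg/mL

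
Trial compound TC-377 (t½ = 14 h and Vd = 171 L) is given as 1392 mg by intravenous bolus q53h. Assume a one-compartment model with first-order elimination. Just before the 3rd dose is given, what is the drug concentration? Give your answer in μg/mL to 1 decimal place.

f = (1/2)^(τ/t½) = (1/2)^(53/14) ≈ 0.0725.
C₀ = D/Vd = 1392/171 ≈ 8.140 μg/mL.
Before the 3rd dose, 2 doses have been given. Superposition: Cmin = C₀·(f + f²).
≈ 8.140 × (0.0725 + 0.0053) ≈ 8.140 × 0.0778 ≈ 0.633 μg/mL.

0.6 μg/mL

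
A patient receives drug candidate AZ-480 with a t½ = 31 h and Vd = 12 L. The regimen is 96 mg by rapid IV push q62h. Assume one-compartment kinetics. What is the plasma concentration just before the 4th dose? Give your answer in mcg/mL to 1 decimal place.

2.6 mcg/mL

f = (1/2)^(τ/t½) = (1/2)^(62/31) ≈ 0.2500.
C₀ = D/Vd = 96/12 ≈ 8.000 mcg/mL.
Before the 4th dose, 3 doses have been given. Superposition: Cmin = C₀·(f + f² + … + f^3).
≈ 8.000 × (0.2500 + 0.0625 + 0.0156) ≈ 8.000 × 0.3281 ≈ 2.625 mcg/mL.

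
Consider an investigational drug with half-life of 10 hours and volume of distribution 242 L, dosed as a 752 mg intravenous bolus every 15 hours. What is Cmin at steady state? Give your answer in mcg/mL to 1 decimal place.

k = ln2/t½ = ln2/10 ≈ 0.069315 h⁻¹; fraction remaining f = e^(−kτ) = e^(−0.069315×15) ≈ 0.3536.
Single-dose peak C₀ = D/Vd = 752/242 ≈ 3.107 mcg/mL.
Steady-state trough Cmin,ss = C₀·f/(1−f) ≈ 3.107 × 0.3536/0.6464 ≈ 1.700 mcg/mL.

1.7 mcg/mL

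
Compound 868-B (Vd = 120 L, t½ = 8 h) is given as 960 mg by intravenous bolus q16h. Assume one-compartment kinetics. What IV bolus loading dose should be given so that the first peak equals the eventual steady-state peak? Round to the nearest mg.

f = (1/2)^(16/8) ≈ 0.250000; accumulation ratio R = 1/(1−f) ≈ 1.33333.
Loading dose to hit Cmax,ss on first dose: D_load = D_maint·R ≈ 960 × 1.33333 ≈ 1280.00 mg.

1280 mg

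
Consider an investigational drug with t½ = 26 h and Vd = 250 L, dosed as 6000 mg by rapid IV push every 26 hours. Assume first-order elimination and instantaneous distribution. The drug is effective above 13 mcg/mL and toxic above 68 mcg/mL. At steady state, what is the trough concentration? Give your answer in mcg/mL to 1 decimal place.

τ = 26 h = 1 half-life, so f = (1/2)^1 = 0.5.
At steady state, R = 1/(1 − 0.5) = 2/1.
Single-dose peak C₀ = D/Vd = 6000/250 = 24 mcg/mL.
Steady-state peak Cmax,ss = C₀·R = 24 × 2/1 ≈ 48.000 mcg/mL.
Steady-state trough Cmin,ss = Cmax,ss·f ≈ 48.000 × 0.5 ≈ 24.000 mcg/mL.
Trough 24.0 mcg/mL vs MEC 13 mcg/mL: adequate.

24.0 mcg/mL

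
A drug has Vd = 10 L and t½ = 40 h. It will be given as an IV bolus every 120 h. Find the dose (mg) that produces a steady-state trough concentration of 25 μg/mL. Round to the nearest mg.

1750 mg

τ/t½ = 120/40 ≈ 3, so f = (1/2)^(120/40) ≈ 0.125000.
Cmin,ss = (D/Vd)·f/(1−f), so D = Cmin,ss·Vd·(1−f)/f.
D = 25 × 10 × (1−f)/f ≈ 25 × 10 × 7.00000 ≈ 1750.00 mg.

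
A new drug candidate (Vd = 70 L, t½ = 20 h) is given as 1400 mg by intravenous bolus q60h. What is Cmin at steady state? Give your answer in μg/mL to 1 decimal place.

2.9 μg/mL

τ = 60 h = 3 half-lives, so f = (1/2)^3 = 0.125.
At steady state, R = 1/(1 − 0.125) = 8/7.
Single-dose peak C₀ = D/Vd = 1400/70 = 20 μg/mL.
Steady-state peak Cmax,ss = C₀·R = 20 × 8/7 ≈ 22.857 μg/mL.
Steady-state trough Cmin,ss = Cmax,ss·f ≈ 22.857 × 0.125 ≈ 2.857 μg/mL.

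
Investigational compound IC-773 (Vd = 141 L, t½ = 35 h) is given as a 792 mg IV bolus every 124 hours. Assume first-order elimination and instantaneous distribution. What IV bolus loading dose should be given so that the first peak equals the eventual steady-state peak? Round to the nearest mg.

f = (1/2)^(124/35) ≈ 0.085801; accumulation ratio R = 1/(1−f) ≈ 1.09385.
Loading dose to hit Cmax,ss on first dose: D_load = D_maint·R ≈ 792 × 1.09385 ≈ 866.33 mg.

866 mg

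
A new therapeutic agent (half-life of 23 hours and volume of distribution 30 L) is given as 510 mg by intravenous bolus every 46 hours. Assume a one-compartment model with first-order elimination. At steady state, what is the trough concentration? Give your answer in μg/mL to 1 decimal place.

5.7 μg/mL

The dosing interval is 2 half-lives, so f = 2^(−2) = 0.25.
At steady state, R = 1/(1 − 0.25) = 4/3.
Single-dose peak C₀ = D/Vd = 510/30 = 17 μg/mL.
Steady-state peak Cmax,ss = C₀·R = 17 × 4/3 ≈ 22.667 μg/mL.
Steady-state trough Cmin,ss = Cmax,ss·f ≈ 22.667 × 0.25 ≈ 5.667 μg/mL.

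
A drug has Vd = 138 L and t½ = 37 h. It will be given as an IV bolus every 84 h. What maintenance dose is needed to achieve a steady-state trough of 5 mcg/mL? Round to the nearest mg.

τ/t½ = 84/37 ≈ 2.2703, so f = (1/2)^(84/37) ≈ 0.207291.
Cmin,ss = (D/Vd)·f/(1−f), so D = Cmin,ss·Vd·(1−f)/f.
D = 5 × 138 × (1−f)/f ≈ 5 × 138 × 3.82414 ≈ 2638.66 mg.

2639 mg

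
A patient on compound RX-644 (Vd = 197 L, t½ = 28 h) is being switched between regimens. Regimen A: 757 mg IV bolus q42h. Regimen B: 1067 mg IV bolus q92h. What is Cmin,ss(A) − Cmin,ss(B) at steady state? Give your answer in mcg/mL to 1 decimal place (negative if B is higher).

1.5 mcg/mL

Regimen A: f = (1/2)^(42/28) ≈ 0.3536; Cmin,ss = (757/197)·f/(1−f) ≈ 2.102 mcg/mL.
Regimen B: f = (1/2)^(92/28) ≈ 0.1025; Cmin,ss = (1067/197)·f/(1−f) ≈ 0.619 mcg/mL.
Difference ≈ 2.102 − 0.619 ≈ 1.483 mcg/mL.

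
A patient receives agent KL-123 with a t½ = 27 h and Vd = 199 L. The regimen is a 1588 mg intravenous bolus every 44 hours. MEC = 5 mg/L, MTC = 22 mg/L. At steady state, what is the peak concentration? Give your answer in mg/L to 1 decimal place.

11.8 mg/L

Over one 44-h interval, 44/27 ≈ 1.6296 half-lives elapse, leaving f ≈ 0.3232 of each dose.
Accumulation ratio R = 1/(1 − f) ≈ 1/0.6768 ≈ 1.4775.
Each bolus raises the concentration by D/Vd = 1588/199 ≈ 7.980 mg/L.
Steady-state peak Cmax,ss = C₀·R ≈ 7.980 × 1.4775 ≈ 11.790 mg/L.
Peak 11.8 mg/L vs MTC 22 mg/L: below toxic threshold.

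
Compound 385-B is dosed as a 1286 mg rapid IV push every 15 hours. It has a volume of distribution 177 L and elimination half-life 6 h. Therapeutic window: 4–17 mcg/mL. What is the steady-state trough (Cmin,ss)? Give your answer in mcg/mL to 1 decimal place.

1.6 mcg/mL

Over one 15-h interval, 15/6 ≈ 2.5 half-lives elapse, leaving f ≈ 0.1768 of each dose.
At steady state, accumulation factor R = 1/(1 − e^(−kτ)) ≈ 1.2148.
Each bolus raises the concentration by D/Vd = 1286/177 ≈ 7.266 mcg/mL.
Steady-state peak Cmax,ss = C₀·R ≈ 7.266 × 1.2148 ≈ 8.827 mcg/mL.
One interval later, Cmin,ss = Cmax,ss·e^(−kτ) ≈ 8.827 × 0.1768 ≈ 1.561 mcg/mL.
Trough 1.6 mcg/mL vs MEC 4 mcg/mL: subtherapeutic.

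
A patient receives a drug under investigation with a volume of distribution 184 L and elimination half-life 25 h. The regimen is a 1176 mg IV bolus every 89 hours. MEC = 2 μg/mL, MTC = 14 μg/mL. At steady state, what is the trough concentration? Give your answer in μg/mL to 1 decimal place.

0.6 μg/mL

k = ln2/t½ = ln2/25 ≈ 0.027726 h⁻¹; fraction remaining f = e^(−kτ) = e^(−0.027726×89) ≈ 0.0848.
Accumulation ratio R = 1/(1 − f) ≈ 1/0.9152 ≈ 1.0927.
Each bolus raises the concentration by D/Vd = 1176/184 ≈ 6.391 μg/mL.
Cmax,ss = C₀/(1 − f) ≈ 6.391/0.9152 ≈ 6.983 μg/mL.
One interval later, Cmin,ss = Cmax,ss·e^(−kτ) ≈ 6.983 × 0.0848 ≈ 0.592 μg/mL.
Trough 0.6 μg/mL vs MEC 2 μg/mL: subtherapeutic.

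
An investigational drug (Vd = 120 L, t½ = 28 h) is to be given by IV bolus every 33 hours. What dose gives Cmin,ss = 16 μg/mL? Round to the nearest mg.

2426 mg

τ/t½ = 33/28 ≈ 1.1786, so f = (1/2)^(33/28) ≈ 0.441789.
Cmin,ss = (D/Vd)·f/(1−f), so D = Cmin,ss·Vd·(1−f)/f.
D = 16 × 120 × (1−f)/f ≈ 16 × 120 × 1.26352 ≈ 2425.96 mg.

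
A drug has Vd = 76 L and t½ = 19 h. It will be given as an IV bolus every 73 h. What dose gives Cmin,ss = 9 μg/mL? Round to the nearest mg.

9125 mg

τ/t½ = 73/19 ≈ 3.8421, so f = (1/2)^(73/19) ≈ 0.069729.
Cmin,ss = (D/Vd)·f/(1−f), so D = Cmin,ss·Vd·(1−f)/f.
D = 9 × 76 × (1−f)/f ≈ 9 × 76 × 13.34124 ≈ 9125.41 mg.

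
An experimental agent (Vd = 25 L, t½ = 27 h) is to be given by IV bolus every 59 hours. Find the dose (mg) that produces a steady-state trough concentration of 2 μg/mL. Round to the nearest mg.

τ/t½ = 59/27 ≈ 2.1852, so f = (1/2)^(59/27) ≈ 0.219884.
Cmin,ss = (D/Vd)·f/(1−f), so D = Cmin,ss·Vd·(1−f)/f.
D = 2 × 25 × (1−f)/f ≈ 2 × 25 × 3.54785 ≈ 177.39 mg.

177 mg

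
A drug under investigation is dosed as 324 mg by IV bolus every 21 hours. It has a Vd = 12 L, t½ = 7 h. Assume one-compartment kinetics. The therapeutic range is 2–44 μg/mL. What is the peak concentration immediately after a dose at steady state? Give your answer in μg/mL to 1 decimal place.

The dosing interval is 3 half-lives, so f = 2^(−3) = 0.125.
Accumulation ratio R = 1/(1 − f) = 1/0.875 = 8/7.
Single-dose peak C₀ = D/Vd = 324/12 = 27 μg/mL.
Steady-state peak Cmax,ss = C₀·R = 27 × 8/7 ≈ 30.857 μg/mL.
Peak 30.9 μg/mL vs MTC 44 μg/mL: below toxic threshold.

30.9 μg/mL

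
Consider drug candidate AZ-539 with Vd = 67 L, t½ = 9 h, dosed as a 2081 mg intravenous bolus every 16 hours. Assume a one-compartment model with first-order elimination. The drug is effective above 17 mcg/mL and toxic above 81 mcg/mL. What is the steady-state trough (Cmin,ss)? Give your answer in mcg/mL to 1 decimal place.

τ/t½ = 16/9 ≈ 1.7778, so fraction remaining f = (1/2)^(16/9) ≈ 0.2916.
Accumulation ratio R = 1/(1 − f) ≈ 1/0.7084 ≈ 1.4116.
Single-dose peak C₀ = D/Vd = 2081/67 ≈ 31.060 mcg/mL.
Cmax,ss = C₀/(1 − f) ≈ 31.060/0.7084 ≈ 43.845 mcg/mL.
Steady-state trough Cmin,ss = Cmax,ss·f ≈ 43.845 × 0.2916 ≈ 12.785 mcg/mL.
Trough 12.8 mcg/mL vs MEC 17 mcg/mL: subtherapeutic.

12.8 mcg/mL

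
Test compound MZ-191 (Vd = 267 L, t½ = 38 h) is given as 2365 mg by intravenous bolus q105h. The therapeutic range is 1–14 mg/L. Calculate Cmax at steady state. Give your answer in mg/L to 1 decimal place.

k = ln2/t½ = ln2/38 ≈ 0.018241 h⁻¹; fraction remaining f = e^(−kτ) = e^(−0.018241×105) ≈ 0.1473.
At steady state, accumulation factor R = 1/(1 − e^(−kτ)) ≈ 1.1727.
Single-dose peak C₀ = D/Vd = 2365/267 ≈ 8.858 mg/L.
Steady-state peak Cmax,ss = C₀·R ≈ 8.858 × 1.1727 ≈ 10.388 mg/L.
Peak 10.4 mg/L vs MTC 14 mg/L: below toxic threshold.

10.4 mg/L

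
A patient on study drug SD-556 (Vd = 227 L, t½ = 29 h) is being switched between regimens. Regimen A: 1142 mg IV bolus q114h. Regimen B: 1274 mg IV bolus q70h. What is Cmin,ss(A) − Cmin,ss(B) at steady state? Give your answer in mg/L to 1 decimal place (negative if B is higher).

Regimen A: f = (1/2)^(114/29) ≈ 0.0656; Cmin,ss = (1142/227)·f/(1−f) ≈ 0.353 mg/L.
Regimen B: f = (1/2)^(70/29) ≈ 0.1877; Cmin,ss = (1274/227)·f/(1−f) ≈ 1.297 mg/L.
Difference ≈ 0.353 − 1.297 ≈ -0.944 mg/L.

-0.9 mg/L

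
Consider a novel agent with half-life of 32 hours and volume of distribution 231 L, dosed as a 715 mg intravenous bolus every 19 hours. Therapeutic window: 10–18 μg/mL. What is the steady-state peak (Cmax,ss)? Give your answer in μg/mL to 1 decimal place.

Over one 19-h interval, 19/32 ≈ 0.59375 half-lives elapse, leaving f ≈ 0.6626 of each dose.
At steady state, accumulation factor R = 1/(1 − e^(−kτ)) ≈ 2.9638.
Each bolus raises the concentration by D/Vd = 715/231 ≈ 3.095 μg/mL.
Steady-state peak Cmax,ss = C₀·R ≈ 3.095 × 2.9638 ≈ 9.173 μg/mL.
Peak 9.2 μg/mL vs MTC 18 μg/mL: below toxic threshold.

9.2 μg/mL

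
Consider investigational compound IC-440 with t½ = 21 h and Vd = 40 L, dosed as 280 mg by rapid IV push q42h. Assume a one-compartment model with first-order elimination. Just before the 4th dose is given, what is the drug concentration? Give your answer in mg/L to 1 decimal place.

f = (1/2)^(τ/t½) = (1/2)^(42/21) ≈ 0.2500.
C₀ = D/Vd = 280/40 ≈ 7.000 mg/L.
Before the 4th dose, 3 doses have been given. Superposition: Cmin = C₀·(f + f² + … + f^3).
≈ 7.000 × (0.2500 + 0.0625 + 0.0156) ≈ 7.000 × 0.3281 ≈ 2.297 mg/L.

2.3 mg/L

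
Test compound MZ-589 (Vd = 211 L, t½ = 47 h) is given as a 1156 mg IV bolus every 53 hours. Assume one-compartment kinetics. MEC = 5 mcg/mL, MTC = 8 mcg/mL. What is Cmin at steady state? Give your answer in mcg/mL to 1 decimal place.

4.6 mcg/mL

Over one 53-h interval, 53/47 ≈ 1.1277 half-lives elapse, leaving f ≈ 0.4577 of each dose.
Single-dose peak C₀ = D/Vd = 1156/211 ≈ 5.479 mcg/mL.
Steady-state trough Cmin,ss = C₀·f/(1−f) ≈ 5.479 × 0.4577/0.5423 ≈ 4.624 mcg/mL.
Trough 4.6 mcg/mL vs MEC 5 mcg/mL: subtherapeutic.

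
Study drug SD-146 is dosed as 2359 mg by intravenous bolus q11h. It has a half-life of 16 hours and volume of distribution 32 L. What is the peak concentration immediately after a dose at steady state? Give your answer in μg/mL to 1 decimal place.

τ/t½ = 11/16 ≈ 0.6875, so fraction remaining f = (1/2)^(11/16) ≈ 0.6209.
Accumulation ratio R = 1/(1 − f) ≈ 1/0.3791 ≈ 2.6378.
Each bolus raises the concentration by D/Vd = 2359/32 ≈ 73.719 μg/mL.
Cmax,ss = C₀/(1 − f) ≈ 73.719/0.3791 ≈ 194.458 μg/mL.

194.5 μg/mL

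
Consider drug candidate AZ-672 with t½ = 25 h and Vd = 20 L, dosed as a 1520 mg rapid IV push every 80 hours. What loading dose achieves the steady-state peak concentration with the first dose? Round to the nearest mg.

f = (1/2)^(80/25) ≈ 0.108819; accumulation ratio R = 1/(1−f) ≈ 1.12211.
Loading dose to hit Cmax,ss on first dose: D_load = D_maint·R ≈ 1520 × 1.12211 ≈ 1705.61 mg.

1706 mg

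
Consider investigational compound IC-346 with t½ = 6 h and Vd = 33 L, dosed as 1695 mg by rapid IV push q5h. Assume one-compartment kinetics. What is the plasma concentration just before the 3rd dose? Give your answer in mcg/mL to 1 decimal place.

45.0 mcg/mL

f = (1/2)^(τ/t½) = (1/2)^(5/6) ≈ 0.5612.
C₀ = D/Vd = 1695/33 ≈ 51.364 mcg/mL.
Before the 3rd dose, 2 doses have been given. Superposition: Cmin = C₀·(f + f²).
≈ 51.364 × (0.5612 + 0.3149) ≈ 51.364 × 0.8761 ≈ 45.000 mcg/mL.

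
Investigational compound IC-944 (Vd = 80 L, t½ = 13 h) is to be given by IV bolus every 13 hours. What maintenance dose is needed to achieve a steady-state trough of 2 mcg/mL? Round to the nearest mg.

160 mg

τ/t½ = 13/13 ≈ 1, so f = (1/2)^(13/13) ≈ 0.500000.
Cmin,ss = (D/Vd)·f/(1−f), so D = Cmin,ss·Vd·(1−f)/f.
D = 2 × 80 × (1−f)/f ≈ 2 × 80 × 1.00000 ≈ 160.00 mg.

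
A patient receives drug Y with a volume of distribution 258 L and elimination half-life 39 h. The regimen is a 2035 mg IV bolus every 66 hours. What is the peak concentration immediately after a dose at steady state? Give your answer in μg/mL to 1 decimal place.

11.4 μg/mL

k = ln2/t½ = ln2/39 ≈ 0.017773 h⁻¹; fraction remaining f = e^(−kτ) = e^(−0.017773×66) ≈ 0.3094.
At steady state, accumulation factor R = 1/(1 − e^(−kτ)) ≈ 1.4480.
Each bolus raises the concentration by D/Vd = 2035/258 ≈ 7.888 μg/mL.
Steady-state peak Cmax,ss = C₀·R ≈ 7.888 × 1.4480 ≈ 11.422 μg/mL.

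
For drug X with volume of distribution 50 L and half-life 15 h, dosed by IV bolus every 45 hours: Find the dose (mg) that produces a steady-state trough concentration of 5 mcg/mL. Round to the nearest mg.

τ/t½ = 45/15 ≈ 3, so f = (1/2)^(45/15) ≈ 0.125000.
Cmin,ss = (D/Vd)·f/(1−f), so D = Cmin,ss·Vd·(1−f)/f.
D = 5 × 50 × (1−f)/f ≈ 5 × 50 × 7.00000 ≈ 1750.00 mg.

1750 mg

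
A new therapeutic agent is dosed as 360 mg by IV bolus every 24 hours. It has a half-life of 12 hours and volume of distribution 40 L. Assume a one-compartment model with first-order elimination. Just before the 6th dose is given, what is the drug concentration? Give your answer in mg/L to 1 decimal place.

f = (1/2)^(τ/t½) = (1/2)^(24/12) ≈ 0.2500.
C₀ = D/Vd = 360/40 ≈ 9.000 mg/L.
Before the 6th dose, 5 doses have been given. Superposition: Cmin = C₀·(f + f² + … + f^5).
≈ 9.000 × (0.2500 + 0.0625 + 0.0156 + 0.0039 + 0.0010) ≈ 9.000 × 0.3330 ≈ 2.997 mg/L.

3.0 mg/L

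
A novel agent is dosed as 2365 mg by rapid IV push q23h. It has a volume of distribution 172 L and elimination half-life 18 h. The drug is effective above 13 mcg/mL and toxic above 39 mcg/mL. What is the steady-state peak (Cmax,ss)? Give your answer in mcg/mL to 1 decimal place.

Over one 23-h interval, 23/18 ≈ 1.2778 half-lives elapse, leaving f ≈ 0.4124 of each dose.
Accumulation ratio R = 1/(1 − f) ≈ 1/0.5876 ≈ 1.7018.
Each bolus raises the concentration by D/Vd = 2365/172 ≈ 13.750 mcg/mL.
Steady-state peak Cmax,ss = C₀·R ≈ 13.750 × 1.7018 ≈ 23.400 mcg/mL.
Peak 23.4 mcg/mL vs MTC 39 mcg/mL: below toxic threshold.

23.4 mcg/mL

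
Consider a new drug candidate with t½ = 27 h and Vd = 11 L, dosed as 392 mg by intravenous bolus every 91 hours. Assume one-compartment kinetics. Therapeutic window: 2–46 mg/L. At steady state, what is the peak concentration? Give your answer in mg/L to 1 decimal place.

39.5 mg/L

τ/t½ = 91/27 ≈ 3.3704, so fraction remaining f = (1/2)^(91/27) ≈ 0.0967.
At steady state, accumulation factor R = 1/(1 − e^(−kτ)) ≈ 1.1071.
Each bolus raises the concentration by D/Vd = 392/11 ≈ 35.636 mg/L.
Steady-state peak Cmax,ss = C₀·R ≈ 35.636 × 1.1071 ≈ 39.453 mg/L.
Peak 39.5 mg/L vs MTC 46 mg/L: below toxic threshold.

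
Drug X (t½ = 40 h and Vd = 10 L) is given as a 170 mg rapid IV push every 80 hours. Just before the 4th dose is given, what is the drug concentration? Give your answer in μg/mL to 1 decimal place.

f = (1/2)^(τ/t½) = (1/2)^(80/40) ≈ 0.2500.
C₀ = D/Vd = 170/10 ≈ 17.000 μg/mL.
Before the 4th dose, 3 doses have been given. Superposition: Cmin = C₀·(f + f² + … + f^3).
≈ 17.000 × (0.2500 + 0.0625 + 0.0156) ≈ 17.000 × 0.3281 ≈ 5.578 μg/mL.

5.6 μg/mL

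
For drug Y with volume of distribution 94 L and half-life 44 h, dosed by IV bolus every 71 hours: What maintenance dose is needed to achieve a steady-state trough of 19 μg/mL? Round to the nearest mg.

3680 mg

τ/t½ = 71/44 ≈ 1.6136, so f = (1/2)^(71/44) ≈ 0.326774.
Cmin,ss = (D/Vd)·f/(1−f), so D = Cmin,ss·Vd·(1−f)/f.
D = 19 × 94 × (1−f)/f ≈ 19 × 94 × 2.06022 ≈ 3679.55 mg.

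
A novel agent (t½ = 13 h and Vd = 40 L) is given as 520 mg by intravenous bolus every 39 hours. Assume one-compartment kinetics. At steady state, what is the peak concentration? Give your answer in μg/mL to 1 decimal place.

14.9 μg/mL

τ = 39 h = 3 half-lives, so f = (1/2)^3 = 0.125.
At steady state, R = 1/(1 − 0.125) = 8/7.
Single-dose peak C₀ = D/Vd = 520/40 = 13 μg/mL.
Steady-state peak Cmax,ss = C₀·R = 13 × 8/7 ≈ 14.857 μg/mL.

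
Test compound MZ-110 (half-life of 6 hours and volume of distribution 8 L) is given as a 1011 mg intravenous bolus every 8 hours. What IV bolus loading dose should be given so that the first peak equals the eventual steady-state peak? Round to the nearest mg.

1676 mg

f = (1/2)^(8/6) ≈ 0.396850; accumulation ratio R = 1/(1−f) ≈ 1.65796.
Loading dose to hit Cmax,ss on first dose: D_load = D_maint·R ≈ 1011 × 1.65796 ≈ 1676.20 mg.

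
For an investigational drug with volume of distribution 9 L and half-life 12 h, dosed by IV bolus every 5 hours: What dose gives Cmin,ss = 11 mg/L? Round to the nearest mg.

33 mg

τ/t½ = 5/12 ≈ 0.41667, so f = (1/2)^(5/12) ≈ 0.749154.
Cmin,ss = (D/Vd)·f/(1−f), so D = Cmin,ss·Vd·(1−f)/f.
D = 11 × 9 × (1−f)/f ≈ 11 × 9 × 0.33484 ≈ 33.15 mg.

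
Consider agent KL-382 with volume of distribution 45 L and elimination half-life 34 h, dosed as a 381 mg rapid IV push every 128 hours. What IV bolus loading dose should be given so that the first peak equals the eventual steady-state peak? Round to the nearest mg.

f = (1/2)^(128/34) ≈ 0.073572; accumulation ratio R = 1/(1−f) ≈ 1.07941.
Loading dose to hit Cmax,ss on first dose: D_load = D_maint·R ≈ 381 × 1.07941 ≈ 411.26 mg.

411 mg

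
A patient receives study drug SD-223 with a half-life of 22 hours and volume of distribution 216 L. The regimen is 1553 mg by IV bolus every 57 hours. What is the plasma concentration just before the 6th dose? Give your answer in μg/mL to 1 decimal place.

f = (1/2)^(τ/t½) = (1/2)^(57/22) ≈ 0.1660.
C₀ = D/Vd = 1553/216 ≈ 7.190 μg/mL.
Before the 6th dose, 5 doses have been given. Superposition: Cmin = C₀·(f + f² + … + f^5).
≈ 7.190 × (0.1660 + 0.0276 + 0.0046 + 0.0008 + 0.0001) ≈ 7.190 × 0.1991 ≈ 1.432 μg/mL.

1.4 μg/mL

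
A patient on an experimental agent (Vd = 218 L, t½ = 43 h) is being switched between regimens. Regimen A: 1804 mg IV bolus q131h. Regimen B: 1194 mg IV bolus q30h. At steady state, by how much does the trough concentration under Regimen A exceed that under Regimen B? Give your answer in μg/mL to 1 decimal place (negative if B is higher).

Regimen A: f = (1/2)^(131/43) ≈ 0.1210; Cmin,ss = (1804/218)·f/(1−f) ≈ 1.139 μg/mL.
Regimen B: f = (1/2)^(30/43) ≈ 0.6166; Cmin,ss = (1194/218)·f/(1−f) ≈ 8.808 μg/mL.
Difference ≈ 1.139 − 8.808 ≈ -7.669 μg/mL.

-7.7 μg/mL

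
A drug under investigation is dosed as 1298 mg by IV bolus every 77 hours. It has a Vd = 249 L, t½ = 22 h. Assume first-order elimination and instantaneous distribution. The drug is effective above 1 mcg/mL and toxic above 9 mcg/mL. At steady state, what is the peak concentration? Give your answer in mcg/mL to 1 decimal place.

k = ln2/t½ = ln2/22 ≈ 0.031507 h⁻¹; fraction remaining f = e^(−kτ) = e^(−0.031507×77) ≈ 0.0884.
Accumulation ratio R = 1/(1 − f) ≈ 1/0.9116 ≈ 1.0970.
Single-dose peak C₀ = D/Vd = 1298/249 ≈ 5.213 mcg/mL.
Steady-state peak Cmax,ss = C₀·R ≈ 5.213 × 1.0970 ≈ 5.719 mcg/mL.
Peak 5.7 mcg/mL vs MTC 9 mcg/mL: below toxic threshold.

5.7 mcg/mL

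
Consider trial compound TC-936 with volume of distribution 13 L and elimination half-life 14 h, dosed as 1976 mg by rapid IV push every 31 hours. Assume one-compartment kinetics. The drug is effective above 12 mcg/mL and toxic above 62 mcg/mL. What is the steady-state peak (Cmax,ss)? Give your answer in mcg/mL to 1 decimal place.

k = ln2/t½ = ln2/14 ≈ 0.049511 h⁻¹; fraction remaining f = e^(−kτ) = e^(−0.049511×31) ≈ 0.2155.
Accumulation ratio R = 1/(1 − f) ≈ 1/0.7845 ≈ 1.2747.
Each bolus raises the concentration by D/Vd = 1976/13 ≈ 152.000 mcg/mL.
Cmax,ss = C₀/(1 − f) ≈ 152.000/0.7845 ≈ 193.754 mcg/mL.
Peak 193.8 mcg/mL vs MTC 62 mcg/mL: exceeds toxic threshold.

193.8 mcg/mL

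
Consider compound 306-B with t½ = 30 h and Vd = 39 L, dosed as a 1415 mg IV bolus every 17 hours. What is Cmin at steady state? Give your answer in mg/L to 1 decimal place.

τ/t½ = 17/30 ≈ 0.56667, so fraction remaining f = (1/2)^(17/30) ≈ 0.6752.
Accumulation ratio R = 1/(1 − f) ≈ 1/0.3248 ≈ 3.0788.
Each bolus raises the concentration by D/Vd = 1415/39 ≈ 36.282 mg/L.
Steady-state peak Cmax,ss = C₀·R ≈ 36.282 × 3.0788 ≈ 111.705 mg/L.
Steady-state trough Cmin,ss = Cmax,ss·f ≈ 111.705 × 0.6752 ≈ 75.423 mg/L.

75.4 mg/L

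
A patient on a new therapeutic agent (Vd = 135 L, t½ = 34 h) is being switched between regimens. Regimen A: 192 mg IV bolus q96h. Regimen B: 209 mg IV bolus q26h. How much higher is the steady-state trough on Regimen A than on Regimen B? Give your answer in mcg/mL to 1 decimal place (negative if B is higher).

-2.0 mcg/mL

Regimen A: f = (1/2)^(96/34) ≈ 0.1413; Cmin,ss = (192/135)·f/(1−f) ≈ 0.234 mcg/mL.
Regimen B: f = (1/2)^(26/34) ≈ 0.5886; Cmin,ss = (209/135)·f/(1−f) ≈ 2.215 mcg/mL.
Difference ≈ 0.234 − 2.215 ≈ -1.981 mcg/mL.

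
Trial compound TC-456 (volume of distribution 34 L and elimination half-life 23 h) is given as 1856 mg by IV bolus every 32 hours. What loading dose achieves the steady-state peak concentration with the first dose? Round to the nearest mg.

2999 mg

f = (1/2)^(32/23) ≈ 0.381220; accumulation ratio R = 1/(1−f) ≈ 1.61608.
Loading dose to hit Cmax,ss on first dose: D_load = D_maint·R ≈ 1856 × 1.61608 ≈ 2999.44 mg.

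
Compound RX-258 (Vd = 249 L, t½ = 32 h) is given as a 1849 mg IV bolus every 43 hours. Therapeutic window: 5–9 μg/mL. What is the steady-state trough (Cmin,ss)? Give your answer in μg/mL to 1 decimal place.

k = ln2/t½ = ln2/32 ≈ 0.021661 h⁻¹; fraction remaining f = e^(−kτ) = e^(−0.021661×43) ≈ 0.3940.
Accumulation ratio R = 1/(1 − f) ≈ 1/0.6060 ≈ 1.6502.
Single-dose peak C₀ = D/Vd = 1849/249 ≈ 7.426 μg/mL.
Cmax,ss = C₀/(1 − f) ≈ 7.426/0.6060 ≈ 12.254 μg/mL.
One interval later, Cmin,ss = Cmax,ss·e^(−kτ) ≈ 12.254 × 0.3940 ≈ 4.828 μg/mL.
Trough 4.8 μg/mL vs MEC 5 μg/mL: subtherapeutic.

4.8 μg/mL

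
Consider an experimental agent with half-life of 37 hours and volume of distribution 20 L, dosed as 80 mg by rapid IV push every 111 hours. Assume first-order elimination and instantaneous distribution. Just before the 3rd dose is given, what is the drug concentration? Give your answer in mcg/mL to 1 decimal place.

f = (1/2)^(τ/t½) = (1/2)^(111/37) ≈ 0.1250.
C₀ = D/Vd = 80/20 ≈ 4.000 mcg/mL.
Before the 3rd dose, 2 doses have been given. Superposition: Cmin = C₀·(f + f²).
≈ 4.000 × (0.1250 + 0.0156) ≈ 4.000 × 0.1406 ≈ 0.562 mcg/mL.

0.6 mcg/mL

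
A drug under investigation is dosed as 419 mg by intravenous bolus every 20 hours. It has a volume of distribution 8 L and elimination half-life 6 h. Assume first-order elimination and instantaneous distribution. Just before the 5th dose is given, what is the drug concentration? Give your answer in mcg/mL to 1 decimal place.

5.8 mcg/mL

f = (1/2)^(τ/t½) = (1/2)^(20/6) ≈ 0.0992.
C₀ = D/Vd = 419/8 ≈ 52.375 mcg/mL.
Before the 5th dose, 4 doses have been given. Superposition: Cmin = C₀·(f + f² + … + f^4).
≈ 52.375 × (0.0992 + 0.0098 + 0.0010 + 0.0001) ≈ 52.375 × 0.1101 ≈ 5.766 mcg/mL.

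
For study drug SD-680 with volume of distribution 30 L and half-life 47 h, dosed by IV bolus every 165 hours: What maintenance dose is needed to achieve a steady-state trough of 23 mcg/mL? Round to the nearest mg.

τ/t½ = 165/47 ≈ 3.5106, so f = (1/2)^(165/47) ≈ 0.087739.
Cmin,ss = (D/Vd)·f/(1−f), so D = Cmin,ss·Vd·(1−f)/f.
D = 23 × 30 × (1−f)/f ≈ 23 × 30 × 10.39744 ≈ 7174.23 mg.

7174 mg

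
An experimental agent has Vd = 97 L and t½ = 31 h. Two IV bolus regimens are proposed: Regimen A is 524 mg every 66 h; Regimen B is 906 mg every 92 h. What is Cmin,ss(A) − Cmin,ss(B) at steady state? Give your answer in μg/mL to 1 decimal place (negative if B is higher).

Regimen A: f = (1/2)^(66/31) ≈ 0.2286; Cmin,ss = (524/97)·f/(1−f) ≈ 1.601 μg/mL.
Regimen B: f = (1/2)^(92/31) ≈ 0.1278; Cmin,ss = (906/97)·f/(1−f) ≈ 1.369 μg/mL.
Difference ≈ 1.601 − 1.369 ≈ 0.232 μg/mL.

0.2 μg/mL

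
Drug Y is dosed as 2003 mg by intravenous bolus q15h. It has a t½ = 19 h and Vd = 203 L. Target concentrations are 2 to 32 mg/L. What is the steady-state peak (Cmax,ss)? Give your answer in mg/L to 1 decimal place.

23.4 mg/L

k = ln2/t½ = ln2/19 ≈ 0.036481 h⁻¹; fraction remaining f = e^(−kτ) = e^(−0.036481×15) ≈ 0.5786.
At steady state, accumulation factor R = 1/(1 − e^(−kτ)) ≈ 2.3730.
Each bolus raises the concentration by D/Vd = 2003/203 ≈ 9.867 mg/L.
Cmax,ss = C₀/(1 − f) ≈ 9.867/0.4214 ≈ 23.415 mg/L.
Peak 23.4 mg/L vs MTC 32 mg/L: below toxic threshold.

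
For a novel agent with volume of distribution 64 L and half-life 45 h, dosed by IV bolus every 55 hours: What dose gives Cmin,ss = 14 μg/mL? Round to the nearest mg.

τ/t½ = 55/45 ≈ 1.2222, so f = (1/2)^(55/45) ≈ 0.428622.
Cmin,ss = (D/Vd)·f/(1−f), so D = Cmin,ss·Vd·(1−f)/f.
D = 14 × 64 × (1−f)/f ≈ 14 × 64 × 1.33306 ≈ 1194.42 mg.

1194 mg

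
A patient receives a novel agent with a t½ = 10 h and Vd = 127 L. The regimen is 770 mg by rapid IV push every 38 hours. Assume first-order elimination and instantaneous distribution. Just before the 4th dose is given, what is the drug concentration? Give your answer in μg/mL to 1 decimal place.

0.5 μg/mL

f = (1/2)^(τ/t½) = (1/2)^(38/10) ≈ 0.0718.
C₀ = D/Vd = 770/127 ≈ 6.063 μg/mL.
Before the 4th dose, 3 doses have been given. Superposition: Cmin = C₀·(f + f² + … + f^3).
≈ 6.063 × (0.0718 + 0.0052 + 0.0004) ≈ 6.063 × 0.0774 ≈ 0.469 μg/mL.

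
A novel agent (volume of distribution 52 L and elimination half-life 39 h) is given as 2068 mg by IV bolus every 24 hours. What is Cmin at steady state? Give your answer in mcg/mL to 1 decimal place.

74.8 mcg/mL

k = ln2/t½ = ln2/39 ≈ 0.017773 h⁻¹; fraction remaining f = e^(−kτ) = e^(−0.017773×24) ≈ 0.6528.
Each bolus raises the concentration by D/Vd = 2068/52 ≈ 39.769 mcg/mL.
Steady-state trough Cmin,ss = C₀·f/(1−f) ≈ 39.769 × 0.6528/0.3472 ≈ 74.773 mcg/mL.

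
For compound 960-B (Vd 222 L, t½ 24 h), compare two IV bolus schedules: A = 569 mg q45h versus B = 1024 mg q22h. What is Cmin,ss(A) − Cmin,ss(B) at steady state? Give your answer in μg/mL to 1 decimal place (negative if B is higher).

-4.2 μg/mL

Regimen A: f = (1/2)^(45/24) ≈ 0.2726; Cmin,ss = (569/222)·f/(1−f) ≈ 0.961 μg/mL.
Regimen B: f = (1/2)^(22/24) ≈ 0.5297; Cmin,ss = (1024/222)·f/(1−f) ≈ 5.195 μg/mL.
Difference ≈ 0.961 − 5.195 ≈ -4.234 μg/mL.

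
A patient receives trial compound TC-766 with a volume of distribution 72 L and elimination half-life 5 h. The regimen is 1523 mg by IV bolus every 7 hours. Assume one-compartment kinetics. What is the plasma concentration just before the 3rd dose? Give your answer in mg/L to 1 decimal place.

f = (1/2)^(τ/t½) = (1/2)^(7/5) ≈ 0.3789.
C₀ = D/Vd = 1523/72 ≈ 21.153 mg/L.
Before the 3rd dose, 2 doses have been given. Superposition: Cmin = C₀·(f + f²).
≈ 21.153 × (0.3789 + 0.1436) ≈ 21.153 × 0.5225 ≈ 11.052 mg/L.

11.1 mg/L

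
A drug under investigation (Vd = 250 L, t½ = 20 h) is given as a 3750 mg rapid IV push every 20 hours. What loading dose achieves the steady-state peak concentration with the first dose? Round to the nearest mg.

f = (1/2)^(20/20) ≈ 0.500000; accumulation ratio R = 1/(1−f) ≈ 2.00000.
Loading dose to hit Cmax,ss on first dose: D_load = D_maint·R ≈ 3750 × 2.00000 ≈ 7500.00 mg.

7500 mg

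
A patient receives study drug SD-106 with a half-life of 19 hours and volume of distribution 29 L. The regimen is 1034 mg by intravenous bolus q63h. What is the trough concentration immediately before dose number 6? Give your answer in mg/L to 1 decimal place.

f = (1/2)^(τ/t½) = (1/2)^(63/19) ≈ 0.1004.
C₀ = D/Vd = 1034/29 ≈ 35.655 mg/L.
Before the 6th dose, 5 doses have been given. Superposition: Cmin = C₀·(f + f² + … + f^5).
≈ 35.655 × (0.1004 + 0.0101 + 0.0010 + 0.0001 + 0.0000) ≈ 35.655 × 0.1116 ≈ 3.979 mg/L.

4.0 mg/L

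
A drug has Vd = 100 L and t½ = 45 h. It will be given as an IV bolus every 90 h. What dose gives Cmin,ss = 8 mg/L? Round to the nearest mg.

τ/t½ = 90/45 ≈ 2, so f = (1/2)^(90/45) ≈ 0.250000.
Cmin,ss = (D/Vd)·f/(1−f), so D = Cmin,ss·Vd·(1−f)/f.
D = 8 × 100 × (1−f)/f ≈ 8 × 100 × 3.00000 ≈ 2400.00 mg.

2400 mg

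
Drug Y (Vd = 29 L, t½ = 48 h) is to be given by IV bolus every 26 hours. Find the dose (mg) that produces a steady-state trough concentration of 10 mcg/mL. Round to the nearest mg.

τ/t½ = 26/48 ≈ 0.54167, so f = (1/2)^(26/48) ≈ 0.686977.
Cmin,ss = (D/Vd)·f/(1−f), so D = Cmin,ss·Vd·(1−f)/f.
D = 10 × 29 × (1−f)/f ≈ 10 × 29 × 0.45565 ≈ 132.14 mg.

132 mg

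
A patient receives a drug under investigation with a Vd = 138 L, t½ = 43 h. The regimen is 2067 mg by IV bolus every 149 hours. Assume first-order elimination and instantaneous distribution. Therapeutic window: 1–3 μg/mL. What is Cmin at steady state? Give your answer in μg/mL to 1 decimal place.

1.5 μg/mL

Over one 149-h interval, 149/43 ≈ 3.4651 half-lives elapse, leaving f ≈ 0.0906 of each dose.
Accumulation ratio R = 1/(1 − f) ≈ 1/0.9094 ≈ 1.0996.
Single-dose peak C₀ = D/Vd = 2067/138 ≈ 14.978 μg/mL.
Steady-state peak Cmax,ss = C₀·R ≈ 14.978 × 1.0996 ≈ 16.470 μg/mL.
One interval later, Cmin,ss = Cmax,ss·e^(−kτ) ≈ 16.470 × 0.0906 ≈ 1.492 μg/mL.
Trough 1.5 μg/mL vs MEC 1 μg/mL: adequate.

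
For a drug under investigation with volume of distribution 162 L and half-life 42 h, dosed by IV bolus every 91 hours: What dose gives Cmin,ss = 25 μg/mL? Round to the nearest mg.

14134 mg

τ/t½ = 91/42 ≈ 2.1667, so f = (1/2)^(91/42) ≈ 0.222725.
Cmin,ss = (D/Vd)·f/(1−f), so D = Cmin,ss·Vd·(1−f)/f.
D = 25 × 162 × (1−f)/f ≈ 25 × 162 × 3.48984 ≈ 14133.85 mg.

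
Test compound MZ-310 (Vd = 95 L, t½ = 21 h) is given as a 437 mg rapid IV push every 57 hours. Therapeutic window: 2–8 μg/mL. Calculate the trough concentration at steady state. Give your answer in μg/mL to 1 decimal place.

0.8 μg/mL

τ/t½ = 57/21 ≈ 2.7143, so fraction remaining f = (1/2)^(57/21) ≈ 0.1524.
At steady state, accumulation factor R = 1/(1 − e^(−kτ)) ≈ 1.1798.
Single-dose peak C₀ = D/Vd = 437/95 ≈ 4.600 μg/mL.
Steady-state peak Cmax,ss = C₀·R ≈ 4.600 × 1.1798 ≈ 5.427 μg/mL.
Steady-state trough Cmin,ss = Cmax,ss·f ≈ 5.427 × 0.1524 ≈ 0.827 μg/mL.
Trough 0.8 μg/mL vs MEC 2 μg/mL: subtherapeutic.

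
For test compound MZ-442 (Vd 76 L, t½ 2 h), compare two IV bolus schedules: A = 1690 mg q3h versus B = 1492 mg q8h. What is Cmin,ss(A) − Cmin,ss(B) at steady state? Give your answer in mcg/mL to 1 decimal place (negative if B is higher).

10.9 mcg/mL

Regimen A: f = (1/2)^(3/2) ≈ 0.3536; Cmin,ss = (1690/76)·f/(1−f) ≈ 12.164 mcg/mL.
Regimen B: f = (1/2)^(8/2) ≈ 0.0625; Cmin,ss = (1492/76)·f/(1−f) ≈ 1.309 mcg/mL.
Difference ≈ 12.164 − 1.309 ≈ 10.855 mcg/mL.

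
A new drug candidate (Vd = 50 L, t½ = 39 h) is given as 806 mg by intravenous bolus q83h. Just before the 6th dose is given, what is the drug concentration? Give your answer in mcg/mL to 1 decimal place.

4.8 mcg/mL

f = (1/2)^(τ/t½) = (1/2)^(83/39) ≈ 0.2287.
C₀ = D/Vd = 806/50 ≈ 16.120 mcg/mL.
Before the 6th dose, 5 doses have been given. Superposition: Cmin = C₀·(f + f² + … + f^5).
≈ 16.120 × (0.2287 + 0.0523 + 0.0120 + 0.0027 + 0.0006) ≈ 16.120 × 0.2963 ≈ 4.776 mcg/mL.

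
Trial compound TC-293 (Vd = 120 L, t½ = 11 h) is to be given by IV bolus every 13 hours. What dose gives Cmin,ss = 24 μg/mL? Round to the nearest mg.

τ/t½ = 13/11 ≈ 1.1818, so f = (1/2)^(13/11) ≈ 0.440796.
Cmin,ss = (D/Vd)·f/(1−f), so D = Cmin,ss·Vd·(1−f)/f.
D = 24 × 120 × (1−f)/f ≈ 24 × 120 × 1.26862 ≈ 3653.63 mg.

3654 mg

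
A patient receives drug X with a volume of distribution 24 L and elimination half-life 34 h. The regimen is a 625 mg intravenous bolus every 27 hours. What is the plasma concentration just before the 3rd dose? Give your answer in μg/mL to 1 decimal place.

f = (1/2)^(τ/t½) = (1/2)^(27/34) ≈ 0.5767.
C₀ = D/Vd = 625/24 ≈ 26.042 μg/mL.
Before the 3rd dose, 2 doses have been given. Superposition: Cmin = C₀·(f + f²).
≈ 26.042 × (0.5767 + 0.3326) ≈ 26.042 × 0.9093 ≈ 23.680 μg/mL.

23.7 μg/mL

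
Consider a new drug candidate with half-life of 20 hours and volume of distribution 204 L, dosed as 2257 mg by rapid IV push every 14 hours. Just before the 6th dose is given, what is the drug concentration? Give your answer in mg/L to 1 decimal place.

16.2 mg/L

f = (1/2)^(τ/t½) = (1/2)^(14/20) ≈ 0.6156.
C₀ = D/Vd = 2257/204 ≈ 11.064 mg/L.
Before the 6th dose, 5 doses have been given. Superposition: Cmin = C₀·(f + f² + … + f^5).
≈ 11.064 × (0.6156 + 0.3790 + 0.2333 + 0.1436 + 0.0884) ≈ 11.064 × 1.4599 ≈ 16.152 mg/L.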